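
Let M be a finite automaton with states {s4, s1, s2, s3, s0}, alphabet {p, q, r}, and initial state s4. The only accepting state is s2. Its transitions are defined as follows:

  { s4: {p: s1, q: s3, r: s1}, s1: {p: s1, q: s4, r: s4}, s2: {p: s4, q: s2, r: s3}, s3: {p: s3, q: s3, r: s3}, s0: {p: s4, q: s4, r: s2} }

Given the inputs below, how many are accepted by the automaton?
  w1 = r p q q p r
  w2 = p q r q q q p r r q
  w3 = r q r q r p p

0

w1: Trace: s4 -r-> s1 -p-> s1 -q-> s4 -q-> s3 -p-> s3 -r-> s3  → end s3, rejected
w2: Trace: s4 -p-> s1 -q-> s4 -r-> s1 -q-> s4 -q-> s3 -q-> s3 -p-> s3 -r-> s3 -r-> s3 -q-> s3  → end s3, rejected
w3: Trace: s4 -r-> s1 -q-> s4 -r-> s1 -q-> s4 -r-> s1 -p-> s1 -p-> s1  → end s1, rejected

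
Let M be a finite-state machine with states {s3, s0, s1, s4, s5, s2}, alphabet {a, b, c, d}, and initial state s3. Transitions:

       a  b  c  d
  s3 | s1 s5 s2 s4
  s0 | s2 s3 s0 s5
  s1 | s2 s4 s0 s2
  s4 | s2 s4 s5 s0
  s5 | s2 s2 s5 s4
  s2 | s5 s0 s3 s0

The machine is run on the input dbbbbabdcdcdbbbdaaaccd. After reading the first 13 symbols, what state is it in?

Trace: s3 -d-> s4 -b-> s4 -b-> s4 -b-> s4 -b-> s4 -a-> s2 -b-> s0 -d-> s5 -c-> s5 -d-> s4 -c-> s5 -d-> s4 -b-> s4
After 13 symbols: s4.

s4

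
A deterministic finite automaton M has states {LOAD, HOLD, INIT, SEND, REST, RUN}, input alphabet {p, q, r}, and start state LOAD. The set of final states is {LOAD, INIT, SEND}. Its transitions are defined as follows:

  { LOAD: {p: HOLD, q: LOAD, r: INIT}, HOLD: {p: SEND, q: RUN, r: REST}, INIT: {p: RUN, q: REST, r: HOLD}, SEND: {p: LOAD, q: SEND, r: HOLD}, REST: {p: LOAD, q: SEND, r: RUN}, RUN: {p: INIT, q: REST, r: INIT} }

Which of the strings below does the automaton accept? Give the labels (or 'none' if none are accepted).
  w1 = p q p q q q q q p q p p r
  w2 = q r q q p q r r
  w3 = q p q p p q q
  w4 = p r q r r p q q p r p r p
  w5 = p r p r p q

w1: Trace: LOAD -p-> HOLD -q-> RUN -p-> INIT -q-> REST -q-> SEND -q-> SEND -q-> SEND -q-> SEND -p-> LOAD -q-> LOAD -p-> HOLD -p-> SEND -r-> HOLD  → end HOLD, rejected
w2: Trace: LOAD -q-> LOAD -r-> INIT -q-> REST -q-> SEND -p-> LOAD -q-> LOAD -r-> INIT -r-> HOLD  → end HOLD, rejected
w3: Trace: LOAD -q-> LOAD -p-> HOLD -q-> RUN -p-> INIT -p-> RUN -q-> REST -q-> SEND  → end SEND, accepted
w4: Trace: LOAD -p-> HOLD -r-> REST -q-> SEND -r-> HOLD -r-> REST -p-> LOAD -q-> LOAD -q-> LOAD -p-> HOLD -r-> REST -p-> LOAD -r-> INIT -p-> RUN  → end RUN, rejected
w5: Trace: LOAD -p-> HOLD -r-> REST -p-> LOAD -r-> INIT -p-> RUN -q-> REST  → end REST, rejected

w3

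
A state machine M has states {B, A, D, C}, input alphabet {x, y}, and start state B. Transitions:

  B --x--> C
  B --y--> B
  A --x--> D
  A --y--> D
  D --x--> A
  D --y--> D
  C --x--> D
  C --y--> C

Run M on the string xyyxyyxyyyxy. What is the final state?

D

B → C → C → C → D → D → D → A → D → D → D → A → D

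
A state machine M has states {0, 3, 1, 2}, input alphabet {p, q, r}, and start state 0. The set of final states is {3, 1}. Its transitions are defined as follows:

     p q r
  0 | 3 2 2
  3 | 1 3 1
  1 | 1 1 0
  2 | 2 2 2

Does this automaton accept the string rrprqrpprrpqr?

start at 0
read 'r': 0 → 2
read 'r': 2 → 2
read 'p': 2 → 2
read 'r': 2 → 2
read 'q': 2 → 2
read 'r': 2 → 2
read 'p': 2 → 2
read 'p': 2 → 2
read 'r': 2 → 2
read 'r': 2 → 2
read 'p': 2 → 2
read 'q': 2 → 2
read 'r': 2 → 2
End state 2 is not accepting.

No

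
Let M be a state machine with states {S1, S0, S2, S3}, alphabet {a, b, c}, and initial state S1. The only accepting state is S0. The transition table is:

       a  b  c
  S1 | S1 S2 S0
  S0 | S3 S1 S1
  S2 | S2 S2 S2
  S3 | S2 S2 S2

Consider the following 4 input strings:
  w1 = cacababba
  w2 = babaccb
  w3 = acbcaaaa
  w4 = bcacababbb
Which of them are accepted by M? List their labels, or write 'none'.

w1: Trace: S1 -c-> S0 -a-> S3 -c-> S2 -a-> S2 -b-> S2 -a-> S2 -b-> S2 -b-> S2 -a-> S2  → end S2, rejected
w2: Trace: S1 -b-> S2 -a-> S2 -b-> S2 -a-> S2 -c-> S2 -c-> S2 -b-> S2  → end S2, rejected
w3: Trace: S1 -a-> S1 -c-> S0 -b-> S1 -c-> S0 -a-> S3 -a-> S2 -a-> S2 -a-> S2  → end S2, rejected
w4: Trace: S1 -b-> S2 -c-> S2 -a-> S2 -c-> S2 -a-> S2 -b-> S2 -a-> S2 -b-> S2 -b-> S2 -b-> S2  → end S2, rejected

none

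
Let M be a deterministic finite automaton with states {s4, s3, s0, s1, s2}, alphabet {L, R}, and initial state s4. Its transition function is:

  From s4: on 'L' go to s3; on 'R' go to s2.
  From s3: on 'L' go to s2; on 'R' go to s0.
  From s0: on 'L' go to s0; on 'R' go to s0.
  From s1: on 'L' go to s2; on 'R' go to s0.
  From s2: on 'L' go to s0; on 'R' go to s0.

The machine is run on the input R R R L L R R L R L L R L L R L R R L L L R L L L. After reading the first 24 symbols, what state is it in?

s4 → s2 → s0 → s0 → s0 → s0 → s0 → s0 → s0 → s0 → s0 → s0 → s0 → s0 → s0 → s0 → s0 → s0 → s0 → s0 → s0 → s0 → s0 → s0 → s0
After 24 symbols: s0.

s0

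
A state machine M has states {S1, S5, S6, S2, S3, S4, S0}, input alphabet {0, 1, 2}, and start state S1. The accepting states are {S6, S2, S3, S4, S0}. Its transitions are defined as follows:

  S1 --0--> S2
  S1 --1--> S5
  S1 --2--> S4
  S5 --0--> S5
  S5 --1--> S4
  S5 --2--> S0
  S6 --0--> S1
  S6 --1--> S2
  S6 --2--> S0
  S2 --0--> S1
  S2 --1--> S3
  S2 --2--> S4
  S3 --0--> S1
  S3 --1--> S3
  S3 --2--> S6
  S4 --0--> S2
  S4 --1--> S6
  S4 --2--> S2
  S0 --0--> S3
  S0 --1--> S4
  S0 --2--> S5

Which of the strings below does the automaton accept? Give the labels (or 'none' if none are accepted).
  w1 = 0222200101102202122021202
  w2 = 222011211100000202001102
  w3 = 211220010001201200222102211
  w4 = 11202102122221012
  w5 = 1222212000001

w1, w2, w3, w4

w1: S1 → S2 → S4 → S2 → S4 → S2 → S1 → S2 → S3 → S1 → S5 → S4 → S2 → S4 → S2 → S1 → S4 → S6 → S0 → S5 → S5 → S0 → S4 → S2 → S1 → S4  → end S4, accepted
w2: S1 → S4 → S2 → S4 → S2 → S3 → S3 → S6 → S2 → S3 → S3 → S1 → S2 → S1 → S2 → S1 → S4 → S2 → S4 → S2 → S1 → S5 → S4 → S2 → S4  → end S4, accepted
w3: S1 → S4 → S6 → S2 → S4 → S2 → S1 → S2 → S3 → S1 → S2 → S1 → S5 → S0 → S3 → S3 → S6 → S1 → S2 → S4 → S2 → S4 → S6 → S1 → S4 → S2 → S3 → S3  → end S3, accepted
w4: S1 → S5 → S4 → S2 → S1 → S4 → S6 → S1 → S4 → S6 → S0 → S5 → S0 → S5 → S4 → S2 → S3 → S6  → end S6, accepted
w5: S1 → S5 → S0 → S5 → S0 → S5 → S4 → S2 → S1 → S2 → S1 → S2 → S1 → S5  → end S5, rejected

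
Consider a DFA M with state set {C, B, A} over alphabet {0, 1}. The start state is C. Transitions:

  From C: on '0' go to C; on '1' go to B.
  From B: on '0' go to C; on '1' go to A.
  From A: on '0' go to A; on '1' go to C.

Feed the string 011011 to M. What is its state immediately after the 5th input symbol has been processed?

C

C → C → B → A → A → C
After 5 symbols: C.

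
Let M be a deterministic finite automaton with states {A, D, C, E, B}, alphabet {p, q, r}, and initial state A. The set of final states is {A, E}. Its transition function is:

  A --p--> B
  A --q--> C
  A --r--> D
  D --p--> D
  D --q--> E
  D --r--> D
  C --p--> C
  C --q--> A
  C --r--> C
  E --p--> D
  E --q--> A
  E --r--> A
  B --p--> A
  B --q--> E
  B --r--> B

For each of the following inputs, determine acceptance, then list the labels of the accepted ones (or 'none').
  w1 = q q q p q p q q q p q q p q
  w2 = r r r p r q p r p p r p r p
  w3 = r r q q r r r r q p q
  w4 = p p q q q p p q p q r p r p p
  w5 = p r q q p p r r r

w1:
  start at A
  read 'q': A → C
  read 'q': C → A
  read 'q': A → C
  read 'p': C → C
  read 'q': C → A
  read 'p': A → B
  read 'q': B → E
  read 'q': E → A
  read 'q': A → C
  read 'p': C → C
  read 'q': C → A
  read 'q': A → C
  read 'p': C → C
  read 'q': C → A
  end A, accepted
w2:
  start at A
  read 'r': A → D
  read 'r': D → D
  read 'r': D → D
  read 'p': D → D
  read 'r': D → D
  read 'q': D → E
  read 'p': E → D
  read 'r': D → D
  read 'p': D → D
  read 'p': D → D
  read 'r': D → D
  read 'p': D → D
  read 'r': D → D
  read 'p': D → D
  end D, rejected
w3:
  start at A
  read 'r': A → D
  read 'r': D → D
  read 'q': D → E
  read 'q': E → A
  read 'r': A → D
  read 'r': D → D
  read 'r': D → D
  read 'r': D → D
  read 'q': D → E
  read 'p': E → D
  read 'q': D → E
  end E, accepted
w4:
  start at A
  read 'p': A → B
  read 'p': B → A
  read 'q': A → C
  read 'q': C → A
  read 'q': A → C
  read 'p': C → C
  read 'p': C → C
  read 'q': C → A
  read 'p': A → B
  read 'q': B → E
  read 'r': E → A
  read 'p': A → B
  read 'r': B → B
  read 'p': B → A
  read 'p': A → B
  end B, rejected
w5:
  start at A
  read 'p': A → B
  read 'r': B → B
  read 'q': B → E
  read 'q': E → A
  read 'p': A → B
  read 'p': B → A
  read 'r': A → D
  read 'r': D → D
  read 'r': D → D
  end D, rejected

w1, w3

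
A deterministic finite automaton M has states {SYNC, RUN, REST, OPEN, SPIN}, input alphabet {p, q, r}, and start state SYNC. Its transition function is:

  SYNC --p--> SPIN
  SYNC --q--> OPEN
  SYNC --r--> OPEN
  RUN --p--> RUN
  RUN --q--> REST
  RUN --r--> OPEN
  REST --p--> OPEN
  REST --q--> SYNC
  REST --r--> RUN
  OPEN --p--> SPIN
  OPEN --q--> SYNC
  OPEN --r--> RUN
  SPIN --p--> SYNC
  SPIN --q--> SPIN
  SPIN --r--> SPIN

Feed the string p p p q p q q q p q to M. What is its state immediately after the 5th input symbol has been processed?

SYNC

Trace: SYNC -p-> SPIN -p-> SYNC -p-> SPIN -q-> SPIN -p-> SYNC
After 5 symbols: SYNC.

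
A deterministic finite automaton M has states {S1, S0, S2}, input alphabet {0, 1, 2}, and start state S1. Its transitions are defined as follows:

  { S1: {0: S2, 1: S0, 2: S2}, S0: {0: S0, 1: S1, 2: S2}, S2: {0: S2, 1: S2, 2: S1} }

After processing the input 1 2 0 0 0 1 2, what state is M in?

S1 → S0 → S2 → S2 → S2 → S2 → S2 → S1

S1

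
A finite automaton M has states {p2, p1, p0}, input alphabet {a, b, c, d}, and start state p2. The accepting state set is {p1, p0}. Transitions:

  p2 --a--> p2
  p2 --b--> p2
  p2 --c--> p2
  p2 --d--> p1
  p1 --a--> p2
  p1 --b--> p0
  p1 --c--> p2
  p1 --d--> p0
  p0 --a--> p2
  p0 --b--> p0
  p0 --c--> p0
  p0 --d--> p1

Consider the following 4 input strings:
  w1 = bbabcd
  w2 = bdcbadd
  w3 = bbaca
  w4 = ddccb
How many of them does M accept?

3

w1: Trace: p2 -b-> p2 -b-> p2 -a-> p2 -b-> p2 -c-> p2 -d-> p1  → end p1, accepted
w2: Trace: p2 -b-> p2 -d-> p1 -c-> p2 -b-> p2 -a-> p2 -d-> p1 -d-> p0  → end p0, accepted
w3: Trace: p2 -b-> p2 -b-> p2 -a-> p2 -c-> p2 -a-> p2  → end p2, rejected
w4: Trace: p2 -d-> p1 -d-> p0 -c-> p0 -c-> p0 -b-> p0  → end p0, accepted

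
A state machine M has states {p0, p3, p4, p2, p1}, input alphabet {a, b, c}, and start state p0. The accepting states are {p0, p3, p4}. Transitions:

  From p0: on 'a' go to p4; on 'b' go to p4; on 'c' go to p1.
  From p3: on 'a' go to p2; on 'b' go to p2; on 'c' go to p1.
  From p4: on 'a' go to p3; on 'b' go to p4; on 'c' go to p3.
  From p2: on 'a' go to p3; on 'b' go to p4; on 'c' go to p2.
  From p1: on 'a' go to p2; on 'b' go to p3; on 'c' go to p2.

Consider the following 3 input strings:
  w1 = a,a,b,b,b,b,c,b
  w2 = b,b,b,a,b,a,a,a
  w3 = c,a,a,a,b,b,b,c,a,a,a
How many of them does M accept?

w1: Trace: p0 -a-> p4 -a-> p3 -b-> p2 -b-> p4 -b-> p4 -b-> p4 -c-> p3 -b-> p2  → end p2, rejected
w2: Trace: p0 -b-> p4 -b-> p4 -b-> p4 -a-> p3 -b-> p2 -a-> p3 -a-> p2 -a-> p3  → end p3, accepted
w3: Trace: p0 -c-> p1 -a-> p2 -a-> p3 -a-> p2 -b-> p4 -b-> p4 -b-> p4 -c-> p3 -a-> p2 -a-> p3 -a-> p2  → end p2, rejected

1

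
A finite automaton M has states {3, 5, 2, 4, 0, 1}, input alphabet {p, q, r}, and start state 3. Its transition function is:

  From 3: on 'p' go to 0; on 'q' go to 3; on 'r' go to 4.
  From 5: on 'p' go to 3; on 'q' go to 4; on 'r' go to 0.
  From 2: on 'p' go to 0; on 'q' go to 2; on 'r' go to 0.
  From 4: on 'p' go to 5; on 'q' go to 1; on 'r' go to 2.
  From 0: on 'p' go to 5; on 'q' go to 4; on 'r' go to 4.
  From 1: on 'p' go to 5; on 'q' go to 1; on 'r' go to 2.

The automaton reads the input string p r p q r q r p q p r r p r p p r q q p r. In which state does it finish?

start at 3
read 'p': 3 → 0
read 'r': 0 → 4
read 'p': 4 → 5
read 'q': 5 → 4
read 'r': 4 → 2
read 'q': 2 → 2
read 'r': 2 → 0
read 'p': 0 → 5
read 'q': 5 → 4
read 'p': 4 → 5
read 'r': 5 → 0
read 'r': 0 → 4
read 'p': 4 → 5
read 'r': 5 → 0
read 'p': 0 → 5
read 'p': 5 → 3
read 'r': 3 → 4
read 'q': 4 → 1
read 'q': 1 → 1
read 'p': 1 → 5
read 'r': 5 → 0

0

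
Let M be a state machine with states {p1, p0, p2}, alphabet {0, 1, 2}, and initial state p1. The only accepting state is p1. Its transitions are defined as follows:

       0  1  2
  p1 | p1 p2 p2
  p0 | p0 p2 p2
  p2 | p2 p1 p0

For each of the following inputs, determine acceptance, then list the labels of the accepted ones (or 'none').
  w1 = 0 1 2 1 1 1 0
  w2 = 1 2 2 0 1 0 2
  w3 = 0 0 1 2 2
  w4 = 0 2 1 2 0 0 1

w1: p1 → p1 → p2 → p0 → p2 → p1 → p2 → p2  → end p2, rejected
w2: p1 → p2 → p0 → p2 → p2 → p1 → p1 → p2  → end p2, rejected
w3: p1 → p1 → p1 → p2 → p0 → p2  → end p2, rejected
w4: p1 → p1 → p2 → p1 → p2 → p2 → p2 → p1  → end p1, accepted

w4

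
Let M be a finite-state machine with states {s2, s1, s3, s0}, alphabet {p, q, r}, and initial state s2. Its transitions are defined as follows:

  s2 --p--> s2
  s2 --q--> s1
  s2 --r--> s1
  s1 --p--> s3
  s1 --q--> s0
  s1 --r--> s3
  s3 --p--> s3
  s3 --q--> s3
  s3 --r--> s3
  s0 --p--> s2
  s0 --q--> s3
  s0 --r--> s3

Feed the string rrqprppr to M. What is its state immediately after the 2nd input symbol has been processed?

s3

Trace: s2 -r-> s1 -r-> s3
After 2 symbols: s3.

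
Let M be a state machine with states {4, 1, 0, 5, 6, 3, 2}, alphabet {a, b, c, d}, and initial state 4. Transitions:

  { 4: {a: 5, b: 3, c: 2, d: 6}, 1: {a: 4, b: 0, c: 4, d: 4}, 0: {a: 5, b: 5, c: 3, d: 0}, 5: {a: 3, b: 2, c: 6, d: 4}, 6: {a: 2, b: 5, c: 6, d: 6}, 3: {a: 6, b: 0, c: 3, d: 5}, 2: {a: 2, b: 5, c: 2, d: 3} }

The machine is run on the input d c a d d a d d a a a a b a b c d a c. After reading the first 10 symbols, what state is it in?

4 → 6 → 6 → 2 → 3 → 5 → 3 → 5 → 4 → 5 → 3
After 10 symbols: 3.

3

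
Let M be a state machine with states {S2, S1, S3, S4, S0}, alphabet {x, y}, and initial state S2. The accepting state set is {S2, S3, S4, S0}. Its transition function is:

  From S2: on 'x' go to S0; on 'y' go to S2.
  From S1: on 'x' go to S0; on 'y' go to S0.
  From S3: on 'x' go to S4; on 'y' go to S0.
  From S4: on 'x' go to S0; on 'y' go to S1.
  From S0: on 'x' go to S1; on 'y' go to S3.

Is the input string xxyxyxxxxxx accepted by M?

S2 → S0 → S1 → S0 → S1 → S0 → S1 → S0 → S1 → S0 → S1 → S0
End state S0 is accepting.

Yes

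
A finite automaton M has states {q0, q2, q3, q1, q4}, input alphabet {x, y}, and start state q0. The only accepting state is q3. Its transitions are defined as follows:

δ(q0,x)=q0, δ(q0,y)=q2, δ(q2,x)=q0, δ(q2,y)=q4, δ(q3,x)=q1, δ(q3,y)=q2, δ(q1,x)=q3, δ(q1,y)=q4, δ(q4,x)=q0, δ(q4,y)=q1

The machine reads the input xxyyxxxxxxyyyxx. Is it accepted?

No

Trace: q0 -x-> q0 -x-> q0 -y-> q2 -y-> q4 -x-> q0 -x-> q0 -x-> q0 -x-> q0 -x-> q0 -x-> q0 -y-> q2 -y-> q4 -y-> q1 -x-> q3 -x-> q1
End state q1 is not accepting.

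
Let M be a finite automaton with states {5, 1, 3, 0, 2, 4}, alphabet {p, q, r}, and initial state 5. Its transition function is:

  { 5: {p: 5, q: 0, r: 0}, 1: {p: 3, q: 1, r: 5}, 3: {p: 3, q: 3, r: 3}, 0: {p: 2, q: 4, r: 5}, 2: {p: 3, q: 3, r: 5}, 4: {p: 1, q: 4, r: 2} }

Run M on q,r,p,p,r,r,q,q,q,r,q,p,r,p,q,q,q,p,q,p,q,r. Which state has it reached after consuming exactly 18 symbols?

start at 5
read 'q': 5 → 0
read 'r': 0 → 5
read 'p': 5 → 5
read 'p': 5 → 5
read 'r': 5 → 0
read 'r': 0 → 5
read 'q': 5 → 0
read 'q': 0 → 4
read 'q': 4 → 4
read 'r': 4 → 2
read 'q': 2 → 3
read 'p': 3 → 3
read 'r': 3 → 3
read 'p': 3 → 3
read 'q': 3 → 3
read 'q': 3 → 3
read 'q': 3 → 3
read 'p': 3 → 3
After 18 symbols: 3.

3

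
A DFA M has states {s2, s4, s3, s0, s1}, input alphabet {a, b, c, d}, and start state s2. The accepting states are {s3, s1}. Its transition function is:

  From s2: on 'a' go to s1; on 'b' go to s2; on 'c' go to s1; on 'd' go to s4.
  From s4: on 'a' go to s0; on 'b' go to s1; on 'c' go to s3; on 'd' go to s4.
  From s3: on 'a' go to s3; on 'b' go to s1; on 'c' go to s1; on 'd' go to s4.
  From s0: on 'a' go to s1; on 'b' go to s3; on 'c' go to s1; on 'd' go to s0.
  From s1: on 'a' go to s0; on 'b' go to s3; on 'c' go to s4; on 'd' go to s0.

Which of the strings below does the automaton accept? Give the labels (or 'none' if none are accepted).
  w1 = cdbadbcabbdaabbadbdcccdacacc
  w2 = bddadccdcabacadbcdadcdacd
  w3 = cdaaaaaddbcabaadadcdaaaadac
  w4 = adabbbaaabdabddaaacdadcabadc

w4

w1: s2 → s1 → s0 → s3 → s3 → s4 → s1 → s4 → s0 → s3 → s1 → s0 → s1 → s0 → s3 → s1 → s0 → s0 → s3 → s4 → s3 → s1 → s4 → s4 → s0 → s1 → s0 → s1 → s4  → end s4, rejected
w2: s2 → s2 → s4 → s4 → s0 → s0 → s1 → s4 → s4 → s3 → s3 → s1 → s0 → s1 → s0 → s0 → s3 → s1 → s0 → s1 → s0 → s1 → s0 → s1 → s4 → s4  → end s4, rejected
w3: s2 → s1 → s0 → s1 → s0 → s1 → s0 → s1 → s0 → s0 → s3 → s1 → s0 → s3 → s3 → s3 → s4 → s0 → s0 → s1 → s0 → s1 → s0 → s1 → s0 → s0 → s1 → s4  → end s4, rejected
w4: s2 → s1 → s0 → s1 → s3 → s1 → s3 → s3 → s3 → s3 → s1 → s0 → s1 → s3 → s4 → s4 → s0 → s1 → s0 → s1 → s0 → s1 → s0 → s1 → s0 → s3 → s3 → s4 → s3  → end s3, accepted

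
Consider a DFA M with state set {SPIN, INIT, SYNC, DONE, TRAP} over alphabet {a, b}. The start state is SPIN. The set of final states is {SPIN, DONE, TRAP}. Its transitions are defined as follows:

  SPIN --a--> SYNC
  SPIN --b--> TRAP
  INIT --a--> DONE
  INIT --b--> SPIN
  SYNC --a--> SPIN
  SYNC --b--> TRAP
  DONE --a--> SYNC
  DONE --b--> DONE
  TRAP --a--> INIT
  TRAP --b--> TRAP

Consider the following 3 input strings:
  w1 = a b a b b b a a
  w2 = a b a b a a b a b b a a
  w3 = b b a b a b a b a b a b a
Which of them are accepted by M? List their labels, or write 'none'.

w1, w2

w1:
  start at SPIN
  read 'a': SPIN → SYNC
  read 'b': SYNC → TRAP
  read 'a': TRAP → INIT
  read 'b': INIT → SPIN
  read 'b': SPIN → TRAP
  read 'b': TRAP → TRAP
  read 'a': TRAP → INIT
  read 'a': INIT → DONE
  end DONE, accepted
w2:
  start at SPIN
  read 'a': SPIN → SYNC
  read 'b': SYNC → TRAP
  read 'a': TRAP → INIT
  read 'b': INIT → SPIN
  read 'a': SPIN → SYNC
  read 'a': SYNC → SPIN
  read 'b': SPIN → TRAP
  read 'a': TRAP → INIT
  read 'b': INIT → SPIN
  read 'b': SPIN → TRAP
  read 'a': TRAP → INIT
  read 'a': INIT → DONE
  end DONE, accepted
w3:
  start at SPIN
  read 'b': SPIN → TRAP
  read 'b': TRAP → TRAP
  read 'a': TRAP → INIT
  read 'b': INIT → SPIN
  read 'a': SPIN → SYNC
  read 'b': SYNC → TRAP
  read 'a': TRAP → INIT
  read 'b': INIT → SPIN
  read 'a': SPIN → SYNC
  read 'b': SYNC → TRAP
  read 'a': TRAP → INIT
  read 'b': INIT → SPIN
  read 'a': SPIN → SYNC
  end SYNC, rejected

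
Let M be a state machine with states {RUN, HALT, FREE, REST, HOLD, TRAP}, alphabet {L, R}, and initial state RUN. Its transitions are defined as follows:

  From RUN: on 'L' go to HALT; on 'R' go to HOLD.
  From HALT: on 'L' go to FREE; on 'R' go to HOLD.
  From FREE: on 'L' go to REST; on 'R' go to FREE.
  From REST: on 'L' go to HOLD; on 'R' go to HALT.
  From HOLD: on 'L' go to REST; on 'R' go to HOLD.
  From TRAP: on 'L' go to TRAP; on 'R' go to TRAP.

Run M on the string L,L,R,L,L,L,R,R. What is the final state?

HOLD

start at RUN
read 'L': RUN → HALT
read 'L': HALT → FREE
read 'R': FREE → FREE
read 'L': FREE → REST
read 'L': REST → HOLD
read 'L': HOLD → REST
read 'R': REST → HALT
read 'R': HALT → HOLD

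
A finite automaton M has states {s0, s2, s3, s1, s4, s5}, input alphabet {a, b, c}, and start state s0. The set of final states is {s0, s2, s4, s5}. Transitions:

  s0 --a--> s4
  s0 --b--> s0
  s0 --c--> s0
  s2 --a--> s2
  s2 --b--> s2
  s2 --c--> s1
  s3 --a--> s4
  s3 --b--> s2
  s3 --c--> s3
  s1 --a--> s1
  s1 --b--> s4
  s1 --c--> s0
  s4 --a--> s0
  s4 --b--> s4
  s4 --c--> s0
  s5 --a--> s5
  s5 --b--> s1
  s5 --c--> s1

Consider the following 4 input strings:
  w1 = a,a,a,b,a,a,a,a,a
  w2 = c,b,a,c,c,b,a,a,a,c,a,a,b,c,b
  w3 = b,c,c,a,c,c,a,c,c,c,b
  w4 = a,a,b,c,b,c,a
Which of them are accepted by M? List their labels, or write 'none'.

w1, w2, w3, w4

w1: s0 → s4 → s0 → s4 → s4 → s0 → s4 → s0 → s4 → s0  → end s0, accepted
w2: s0 → s0 → s0 → s4 → s0 → s0 → s0 → s4 → s0 → s4 → s0 → s4 → s0 → s0 → s0 → s0  → end s0, accepted
w3: s0 → s0 → s0 → s0 → s4 → s0 → s0 → s4 → s0 → s0 → s0 → s0  → end s0, accepted
w4: s0 → s4 → s0 → s0 → s0 → s0 → s0 → s4  → end s4, accepted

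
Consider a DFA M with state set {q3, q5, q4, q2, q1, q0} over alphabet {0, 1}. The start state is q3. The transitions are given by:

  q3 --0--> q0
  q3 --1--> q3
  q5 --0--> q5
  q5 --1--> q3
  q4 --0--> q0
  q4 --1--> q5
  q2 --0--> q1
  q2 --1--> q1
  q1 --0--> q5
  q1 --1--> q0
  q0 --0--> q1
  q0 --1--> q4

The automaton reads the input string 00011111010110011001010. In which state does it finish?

q1

Trace: q3 -0-> q0 -0-> q1 -0-> q5 -1-> q3 -1-> q3 -1-> q3 -1-> q3 -1-> q3 -0-> q0 -1-> q4 -0-> q0 -1-> q4 -1-> q5 -0-> q5 -0-> q5 -1-> q3 -1-> q3 -0-> q0 -0-> q1 -1-> q0 -0-> q1 -1-> q0 -0-> q1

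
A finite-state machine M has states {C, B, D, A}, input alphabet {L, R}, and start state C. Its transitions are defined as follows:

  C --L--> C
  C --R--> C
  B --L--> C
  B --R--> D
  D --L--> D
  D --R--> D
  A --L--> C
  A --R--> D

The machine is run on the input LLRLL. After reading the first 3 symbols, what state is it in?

C → C → C → C
After 3 symbols: C.

C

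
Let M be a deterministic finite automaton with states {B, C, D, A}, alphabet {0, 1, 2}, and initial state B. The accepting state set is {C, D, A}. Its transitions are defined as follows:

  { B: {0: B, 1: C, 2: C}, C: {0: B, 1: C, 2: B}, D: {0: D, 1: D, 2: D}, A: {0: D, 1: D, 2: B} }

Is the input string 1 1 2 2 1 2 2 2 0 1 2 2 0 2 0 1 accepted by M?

B → C → C → B → C → C → B → C → B → B → C → B → C → B → C → B → C
End state C is accepting.

Yes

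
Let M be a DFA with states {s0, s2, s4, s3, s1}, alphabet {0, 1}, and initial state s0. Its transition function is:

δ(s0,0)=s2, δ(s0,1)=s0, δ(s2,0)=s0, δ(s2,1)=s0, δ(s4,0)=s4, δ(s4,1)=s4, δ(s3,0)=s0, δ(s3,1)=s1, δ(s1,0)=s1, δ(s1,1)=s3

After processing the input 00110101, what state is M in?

Trace: s0 -0-> s2 -0-> s0 -1-> s0 -1-> s0 -0-> s2 -1-> s0 -0-> s2 -1-> s0

s0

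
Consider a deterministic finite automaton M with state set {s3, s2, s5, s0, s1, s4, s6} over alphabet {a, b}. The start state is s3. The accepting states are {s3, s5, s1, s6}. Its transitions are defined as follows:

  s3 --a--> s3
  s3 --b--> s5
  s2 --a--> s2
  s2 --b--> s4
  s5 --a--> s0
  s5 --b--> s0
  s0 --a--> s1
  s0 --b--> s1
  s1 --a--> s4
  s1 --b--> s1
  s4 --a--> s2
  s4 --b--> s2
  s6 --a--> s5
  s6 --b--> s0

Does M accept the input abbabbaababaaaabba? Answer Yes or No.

Trace: s3 -a-> s3 -b-> s5 -b-> s0 -a-> s1 -b-> s1 -b-> s1 -a-> s4 -a-> s2 -b-> s4 -a-> s2 -b-> s4 -a-> s2 -a-> s2 -a-> s2 -a-> s2 -b-> s4 -b-> s2 -a-> s2
End state s2 is not accepting.

No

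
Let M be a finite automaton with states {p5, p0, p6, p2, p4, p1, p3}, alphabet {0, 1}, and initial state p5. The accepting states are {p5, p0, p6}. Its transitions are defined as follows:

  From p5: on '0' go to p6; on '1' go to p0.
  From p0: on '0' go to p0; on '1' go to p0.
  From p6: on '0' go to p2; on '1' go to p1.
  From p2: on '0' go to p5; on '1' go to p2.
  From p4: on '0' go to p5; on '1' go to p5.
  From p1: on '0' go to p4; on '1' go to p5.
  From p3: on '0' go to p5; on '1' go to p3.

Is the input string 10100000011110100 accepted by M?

p5 → p0 → p0 → p0 → p0 → p0 → p0 → p0 → p0 → p0 → p0 → p0 → p0 → p0 → p0 → p0 → p0 → p0
End state p0 is accepting.

Yes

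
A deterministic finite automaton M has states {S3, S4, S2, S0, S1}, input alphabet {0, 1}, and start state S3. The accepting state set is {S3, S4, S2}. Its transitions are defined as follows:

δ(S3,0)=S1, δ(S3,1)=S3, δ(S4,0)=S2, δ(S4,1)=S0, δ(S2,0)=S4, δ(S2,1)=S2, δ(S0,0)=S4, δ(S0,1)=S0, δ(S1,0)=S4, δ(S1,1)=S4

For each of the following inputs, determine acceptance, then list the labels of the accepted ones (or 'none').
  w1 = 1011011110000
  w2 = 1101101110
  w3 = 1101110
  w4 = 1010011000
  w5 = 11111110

w1: Trace: S3 -1-> S3 -0-> S1 -1-> S4 -1-> S0 -0-> S4 -1-> S0 -1-> S0 -1-> S0 -1-> S0 -0-> S4 -0-> S2 -0-> S4 -0-> S2  → end S2, accepted
w2: Trace: S3 -1-> S3 -1-> S3 -0-> S1 -1-> S4 -1-> S0 -0-> S4 -1-> S0 -1-> S0 -1-> S0 -0-> S4  → end S4, accepted
w3: Trace: S3 -1-> S3 -1-> S3 -0-> S1 -1-> S4 -1-> S0 -1-> S0 -0-> S4  → end S4, accepted
w4: Trace: S3 -1-> S3 -0-> S1 -1-> S4 -0-> S2 -0-> S4 -1-> S0 -1-> S0 -0-> S4 -0-> S2 -0-> S4  → end S4, accepted
w5: Trace: S3 -1-> S3 -1-> S3 -1-> S3 -1-> S3 -1-> S3 -1-> S3 -1-> S3 -0-> S1  → end S1, rejected

w1, w2, w3, w4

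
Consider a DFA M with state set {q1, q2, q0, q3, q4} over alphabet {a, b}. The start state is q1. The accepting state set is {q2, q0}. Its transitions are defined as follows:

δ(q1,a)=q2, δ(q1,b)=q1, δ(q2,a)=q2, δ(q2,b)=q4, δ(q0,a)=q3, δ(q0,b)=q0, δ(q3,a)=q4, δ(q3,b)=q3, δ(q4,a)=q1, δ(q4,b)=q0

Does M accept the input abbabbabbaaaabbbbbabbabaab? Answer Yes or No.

Trace: q1 -a-> q2 -b-> q4 -b-> q0 -a-> q3 -b-> q3 -b-> q3 -a-> q4 -b-> q0 -b-> q0 -a-> q3 -a-> q4 -a-> q1 -a-> q2 -b-> q4 -b-> q0 -b-> q0 -b-> q0 -b-> q0 -a-> q3 -b-> q3 -b-> q3 -a-> q4 -b-> q0 -a-> q3 -a-> q4 -b-> q0
End state q0 is accepting.

Yes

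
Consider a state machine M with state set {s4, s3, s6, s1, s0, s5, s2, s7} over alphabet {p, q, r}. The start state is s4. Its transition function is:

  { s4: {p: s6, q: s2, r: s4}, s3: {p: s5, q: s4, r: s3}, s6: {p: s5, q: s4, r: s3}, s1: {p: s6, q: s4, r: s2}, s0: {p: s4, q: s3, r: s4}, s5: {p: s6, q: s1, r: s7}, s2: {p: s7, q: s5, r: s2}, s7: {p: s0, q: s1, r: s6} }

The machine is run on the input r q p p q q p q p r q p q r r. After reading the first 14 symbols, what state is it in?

start at s4
read 'r': s4 → s4
read 'q': s4 → s2
read 'p': s2 → s7
read 'p': s7 → s0
read 'q': s0 → s3
read 'q': s3 → s4
read 'p': s4 → s6
read 'q': s6 → s4
read 'p': s4 → s6
read 'r': s6 → s3
read 'q': s3 → s4
read 'p': s4 → s6
read 'q': s6 → s4
read 'r': s4 → s4
After 14 symbols: s4.

s4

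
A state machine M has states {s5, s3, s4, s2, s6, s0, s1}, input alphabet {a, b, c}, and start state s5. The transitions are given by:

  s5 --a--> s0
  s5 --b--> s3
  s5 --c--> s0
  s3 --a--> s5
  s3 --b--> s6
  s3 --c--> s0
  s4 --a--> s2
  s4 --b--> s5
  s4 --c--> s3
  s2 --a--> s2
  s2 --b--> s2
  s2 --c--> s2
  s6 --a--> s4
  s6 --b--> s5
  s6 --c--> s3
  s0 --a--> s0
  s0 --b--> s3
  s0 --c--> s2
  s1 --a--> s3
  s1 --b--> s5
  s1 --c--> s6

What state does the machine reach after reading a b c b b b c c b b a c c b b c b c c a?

Trace: s5 -a-> s0 -b-> s3 -c-> s0 -b-> s3 -b-> s6 -b-> s5 -c-> s0 -c-> s2 -b-> s2 -b-> s2 -a-> s2 -c-> s2 -c-> s2 -b-> s2 -b-> s2 -c-> s2 -b-> s2 -c-> s2 -c-> s2 -a-> s2

s2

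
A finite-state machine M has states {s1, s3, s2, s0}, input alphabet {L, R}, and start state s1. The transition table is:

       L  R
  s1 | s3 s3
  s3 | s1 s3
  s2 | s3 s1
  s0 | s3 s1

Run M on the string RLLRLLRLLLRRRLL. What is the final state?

Trace: s1 -R-> s3 -L-> s1 -L-> s3 -R-> s3 -L-> s1 -L-> s3 -R-> s3 -L-> s1 -L-> s3 -L-> s1 -R-> s3 -R-> s3 -R-> s3 -L-> s1 -L-> s3

s3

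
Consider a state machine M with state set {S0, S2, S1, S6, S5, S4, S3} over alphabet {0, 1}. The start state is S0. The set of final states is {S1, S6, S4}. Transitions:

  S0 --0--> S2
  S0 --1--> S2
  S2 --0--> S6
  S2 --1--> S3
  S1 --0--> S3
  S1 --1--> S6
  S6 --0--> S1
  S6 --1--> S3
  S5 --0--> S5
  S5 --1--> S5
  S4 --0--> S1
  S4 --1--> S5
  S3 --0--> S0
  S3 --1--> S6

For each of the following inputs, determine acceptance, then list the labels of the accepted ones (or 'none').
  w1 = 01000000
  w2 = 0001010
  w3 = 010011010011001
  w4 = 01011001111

w1:
  start at S0
  read '0': S0 → S2
  read '1': S2 → S3
  read '0': S3 → S0
  read '0': S0 → S2
  read '0': S2 → S6
  read '0': S6 → S1
  read '0': S1 → S3
  read '0': S3 → S0
  end S0, rejected
w2:
  start at S0
  read '0': S0 → S2
  read '0': S2 → S6
  read '0': S6 → S1
  read '1': S1 → S6
  read '0': S6 → S1
  read '1': S1 → S6
  read '0': S6 → S1
  end S1, accepted
w3:
  start at S0
  read '0': S0 → S2
  read '1': S2 → S3
  read '0': S3 → S0
  read '0': S0 → S2
  read '1': S2 → S3
  read '1': S3 → S6
  read '0': S6 → S1
  read '1': S1 → S6
  read '0': S6 → S1
  read '0': S1 → S3
  read '1': S3 → S6
  read '1': S6 → S3
  read '0': S3 → S0
  read '0': S0 → S2
  read '1': S2 → S3
  end S3, rejected
w4:
  start at S0
  read '0': S0 → S2
  read '1': S2 → S3
  read '0': S3 → S0
  read '1': S0 → S2
  read '1': S2 → S3
  read '0': S3 → S0
  read '0': S0 → S2
  read '1': S2 → S3
  read '1': S3 → S6
  read '1': S6 → S3
  read '1': S3 → S6
  end S6, accepted

w2, w4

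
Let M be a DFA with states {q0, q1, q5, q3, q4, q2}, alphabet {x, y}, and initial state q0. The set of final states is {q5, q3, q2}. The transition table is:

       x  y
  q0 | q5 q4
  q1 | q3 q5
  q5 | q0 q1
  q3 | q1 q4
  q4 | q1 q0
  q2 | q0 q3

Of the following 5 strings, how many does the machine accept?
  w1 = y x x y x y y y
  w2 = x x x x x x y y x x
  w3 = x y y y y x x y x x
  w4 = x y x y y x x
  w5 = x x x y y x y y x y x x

w1:
  start at q0
  read 'y': q0 → q4
  read 'x': q4 → q1
  read 'x': q1 → q3
  read 'y': q3 → q4
  read 'x': q4 → q1
  read 'y': q1 → q5
  read 'y': q5 → q1
  read 'y': q1 → q5
  end q5, accepted
w2:
  start at q0
  read 'x': q0 → q5
  read 'x': q5 → q0
  read 'x': q0 → q5
  read 'x': q5 → q0
  read 'x': q0 → q5
  read 'x': q5 → q0
  read 'y': q0 → q4
  read 'y': q4 → q0
  read 'x': q0 → q5
  read 'x': q5 → q0
  end q0, rejected
w3:
  start at q0
  read 'x': q0 → q5
  read 'y': q5 → q1
  read 'y': q1 → q5
  read 'y': q5 → q1
  read 'y': q1 → q5
  read 'x': q5 → q0
  read 'x': q0 → q5
  read 'y': q5 → q1
  read 'x': q1 → q3
  read 'x': q3 → q1
  end q1, rejected
w4:
  start at q0
  read 'x': q0 → q5
  read 'y': q5 → q1
  read 'x': q1 → q3
  read 'y': q3 → q4
  read 'y': q4 → q0
  read 'x': q0 → q5
  read 'x': q5 → q0
  end q0, rejected
w5:
  start at q0
  read 'x': q0 → q5
  read 'x': q5 → q0
  read 'x': q0 → q5
  read 'y': q5 → q1
  read 'y': q1 → q5
  read 'x': q5 → q0
  read 'y': q0 → q4
  read 'y': q4 → q0
  read 'x': q0 → q5
  read 'y': q5 → q1
  read 'x': q1 → q3
  read 'x': q3 → q1
  end q1, rejected

1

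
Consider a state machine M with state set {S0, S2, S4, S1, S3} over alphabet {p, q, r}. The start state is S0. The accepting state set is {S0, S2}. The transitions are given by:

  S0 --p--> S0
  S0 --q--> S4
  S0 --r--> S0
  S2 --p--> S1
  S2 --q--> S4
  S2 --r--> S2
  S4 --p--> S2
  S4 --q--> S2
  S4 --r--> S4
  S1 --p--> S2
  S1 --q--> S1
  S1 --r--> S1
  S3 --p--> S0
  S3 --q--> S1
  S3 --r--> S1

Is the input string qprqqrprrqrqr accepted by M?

No

S0 → S4 → S2 → S2 → S4 → S2 → S2 → S1 → S1 → S1 → S1 → S1 → S1 → S1
End state S1 is not accepting.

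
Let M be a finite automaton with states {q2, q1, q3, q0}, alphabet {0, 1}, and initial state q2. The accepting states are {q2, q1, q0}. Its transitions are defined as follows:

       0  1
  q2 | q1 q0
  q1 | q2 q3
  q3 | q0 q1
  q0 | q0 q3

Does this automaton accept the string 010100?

start at q2
read '0': q2 → q1
read '1': q1 → q3
read '0': q3 → q0
read '1': q0 → q3
read '0': q3 → q0
read '0': q0 → q0
End state q0 is accepting.

Yes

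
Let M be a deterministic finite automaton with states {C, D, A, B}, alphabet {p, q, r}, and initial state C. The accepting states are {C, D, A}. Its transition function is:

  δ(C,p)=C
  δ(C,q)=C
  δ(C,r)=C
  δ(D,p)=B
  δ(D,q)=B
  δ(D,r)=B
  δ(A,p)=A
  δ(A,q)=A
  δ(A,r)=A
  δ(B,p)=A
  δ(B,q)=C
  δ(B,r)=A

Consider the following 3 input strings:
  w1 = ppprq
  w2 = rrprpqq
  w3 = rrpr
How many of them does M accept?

w1:
  start at C
  read 'p': C → C
  read 'p': C → C
  read 'p': C → C
  read 'r': C → C
  read 'q': C → C
  end C, accepted
w2:
  start at C
  read 'r': C → C
  read 'r': C → C
  read 'p': C → C
  read 'r': C → C
  read 'p': C → C
  read 'q': C → C
  read 'q': C → C
  end C, accepted
w3:
  start at C
  read 'r': C → C
  read 'r': C → C
  read 'p': C → C
  read 'r': C → C
  end C, accepted

3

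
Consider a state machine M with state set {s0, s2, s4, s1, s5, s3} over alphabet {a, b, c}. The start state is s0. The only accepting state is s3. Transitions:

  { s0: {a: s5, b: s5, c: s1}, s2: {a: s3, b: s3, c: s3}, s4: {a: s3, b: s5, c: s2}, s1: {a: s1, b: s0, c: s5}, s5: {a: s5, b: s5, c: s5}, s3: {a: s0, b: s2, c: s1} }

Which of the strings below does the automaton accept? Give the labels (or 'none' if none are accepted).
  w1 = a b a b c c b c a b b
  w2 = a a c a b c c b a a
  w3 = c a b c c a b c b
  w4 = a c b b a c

w1:
  start at s0
  read 'a': s0 → s5
  read 'b': s5 → s5
  read 'a': s5 → s5
  read 'b': s5 → s5
  read 'c': s5 → s5
  read 'c': s5 → s5
  read 'b': s5 → s5
  read 'c': s5 → s5
  read 'a': s5 → s5
  read 'b': s5 → s5
  read 'b': s5 → s5
  end s5, rejected
w2:
  start at s0
  read 'a': s0 → s5
  read 'a': s5 → s5
  read 'c': s5 → s5
  read 'a': s5 → s5
  read 'b': s5 → s5
  read 'c': s5 → s5
  read 'c': s5 → s5
  read 'b': s5 → s5
  read 'a': s5 → s5
  read 'a': s5 → s5
  end s5, rejected
w3:
  start at s0
  read 'c': s0 → s1
  read 'a': s1 → s1
  read 'b': s1 → s0
  read 'c': s0 → s1
  read 'c': s1 → s5
  read 'a': s5 → s5
  read 'b': s5 → s5
  read 'c': s5 → s5
  read 'b': s5 → s5
  end s5, rejected
w4:
  start at s0
  read 'a': s0 → s5
  read 'c': s5 → s5
  read 'b': s5 → s5
  read 'b': s5 → s5
  read 'a': s5 → s5
  read 'c': s5 → s5
  end s5, rejected

none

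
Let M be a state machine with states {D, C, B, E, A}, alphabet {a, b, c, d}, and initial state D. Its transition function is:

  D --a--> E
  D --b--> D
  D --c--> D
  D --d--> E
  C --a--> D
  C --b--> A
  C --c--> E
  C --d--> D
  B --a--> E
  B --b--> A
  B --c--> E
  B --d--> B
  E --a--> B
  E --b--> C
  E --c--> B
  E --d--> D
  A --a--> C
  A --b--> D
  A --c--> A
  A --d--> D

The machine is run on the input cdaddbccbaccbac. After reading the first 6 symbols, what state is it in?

A

Trace: D -c-> D -d-> E -a-> B -d-> B -d-> B -b-> A
After 6 symbols: A.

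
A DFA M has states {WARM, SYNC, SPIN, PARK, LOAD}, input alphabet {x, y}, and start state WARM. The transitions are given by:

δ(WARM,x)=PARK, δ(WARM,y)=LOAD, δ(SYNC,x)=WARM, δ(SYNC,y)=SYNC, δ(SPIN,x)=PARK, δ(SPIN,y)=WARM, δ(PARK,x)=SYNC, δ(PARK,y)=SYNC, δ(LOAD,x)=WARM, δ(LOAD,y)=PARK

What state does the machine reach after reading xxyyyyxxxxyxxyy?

WARM → PARK → SYNC → SYNC → SYNC → SYNC → SYNC → WARM → PARK → SYNC → WARM → LOAD → WARM → PARK → SYNC → SYNC

SYNC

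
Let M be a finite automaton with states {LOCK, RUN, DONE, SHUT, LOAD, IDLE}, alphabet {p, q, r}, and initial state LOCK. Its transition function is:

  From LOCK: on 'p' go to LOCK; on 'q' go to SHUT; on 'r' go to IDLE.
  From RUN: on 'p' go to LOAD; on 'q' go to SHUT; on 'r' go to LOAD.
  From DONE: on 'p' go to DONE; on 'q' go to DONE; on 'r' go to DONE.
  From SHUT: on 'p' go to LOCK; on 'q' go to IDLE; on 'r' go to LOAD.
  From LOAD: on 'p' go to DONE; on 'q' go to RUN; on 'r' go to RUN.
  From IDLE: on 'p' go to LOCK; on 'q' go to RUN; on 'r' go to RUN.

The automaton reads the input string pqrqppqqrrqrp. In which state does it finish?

DONE

LOCK → LOCK → SHUT → LOAD → RUN → LOAD → DONE → DONE → DONE → DONE → DONE → DONE → DONE → DONE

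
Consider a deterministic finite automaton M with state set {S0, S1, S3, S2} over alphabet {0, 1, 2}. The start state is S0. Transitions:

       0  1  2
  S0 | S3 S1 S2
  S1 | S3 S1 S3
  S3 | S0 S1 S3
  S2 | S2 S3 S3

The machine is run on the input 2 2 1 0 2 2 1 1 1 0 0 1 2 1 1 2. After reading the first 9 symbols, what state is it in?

start at S0
read '2': S0 → S2
read '2': S2 → S3
read '1': S3 → S1
read '0': S1 → S3
read '2': S3 → S3
read '2': S3 → S3
read '1': S3 → S1
read '1': S1 → S1
read '1': S1 → S1
After 9 symbols: S1.

S1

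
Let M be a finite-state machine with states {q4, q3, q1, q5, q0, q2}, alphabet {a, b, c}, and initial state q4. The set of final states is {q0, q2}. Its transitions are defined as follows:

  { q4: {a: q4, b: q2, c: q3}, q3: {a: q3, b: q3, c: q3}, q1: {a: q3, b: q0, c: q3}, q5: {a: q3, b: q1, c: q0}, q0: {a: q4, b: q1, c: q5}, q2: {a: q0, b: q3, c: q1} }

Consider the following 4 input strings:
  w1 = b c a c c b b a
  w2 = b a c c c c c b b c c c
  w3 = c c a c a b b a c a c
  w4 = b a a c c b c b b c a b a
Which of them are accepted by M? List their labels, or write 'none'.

w1: q4 → q2 → q1 → q3 → q3 → q3 → q3 → q3 → q3  → end q3, rejected
w2: q4 → q2 → q0 → q5 → q0 → q5 → q0 → q5 → q1 → q0 → q5 → q0 → q5  → end q5, rejected
w3: q4 → q3 → q3 → q3 → q3 → q3 → q3 → q3 → q3 → q3 → q3 → q3  → end q3, rejected
w4: q4 → q2 → q0 → q4 → q3 → q3 → q3 → q3 → q3 → q3 → q3 → q3 → q3 → q3  → end q3, rejected

none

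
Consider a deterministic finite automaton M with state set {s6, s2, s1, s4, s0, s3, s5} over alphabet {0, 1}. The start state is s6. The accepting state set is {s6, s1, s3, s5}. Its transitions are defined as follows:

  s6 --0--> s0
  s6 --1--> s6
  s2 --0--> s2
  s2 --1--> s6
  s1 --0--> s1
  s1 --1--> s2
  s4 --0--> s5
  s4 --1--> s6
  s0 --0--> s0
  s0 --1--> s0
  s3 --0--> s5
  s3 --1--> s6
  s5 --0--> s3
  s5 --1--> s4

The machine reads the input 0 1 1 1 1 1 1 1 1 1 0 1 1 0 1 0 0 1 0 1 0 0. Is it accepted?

No

Trace: s6 -0-> s0 -1-> s0 -1-> s0 -1-> s0 -1-> s0 -1-> s0 -1-> s0 -1-> s0 -1-> s0 -1-> s0 -0-> s0 -1-> s0 -1-> s0 -0-> s0 -1-> s0 -0-> s0 -0-> s0 -1-> s0 -0-> s0 -1-> s0 -0-> s0 -0-> s0
End state s0 is not accepting.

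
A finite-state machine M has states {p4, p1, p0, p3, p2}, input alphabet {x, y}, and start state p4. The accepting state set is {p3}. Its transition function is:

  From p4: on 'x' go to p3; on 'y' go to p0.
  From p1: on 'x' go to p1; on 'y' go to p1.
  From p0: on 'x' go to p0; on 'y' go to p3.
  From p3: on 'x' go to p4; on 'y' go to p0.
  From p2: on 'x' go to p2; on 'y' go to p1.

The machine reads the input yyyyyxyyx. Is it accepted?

No

p4 → p0 → p3 → p0 → p3 → p0 → p0 → p3 → p0 → p0
End state p0 is not accepting.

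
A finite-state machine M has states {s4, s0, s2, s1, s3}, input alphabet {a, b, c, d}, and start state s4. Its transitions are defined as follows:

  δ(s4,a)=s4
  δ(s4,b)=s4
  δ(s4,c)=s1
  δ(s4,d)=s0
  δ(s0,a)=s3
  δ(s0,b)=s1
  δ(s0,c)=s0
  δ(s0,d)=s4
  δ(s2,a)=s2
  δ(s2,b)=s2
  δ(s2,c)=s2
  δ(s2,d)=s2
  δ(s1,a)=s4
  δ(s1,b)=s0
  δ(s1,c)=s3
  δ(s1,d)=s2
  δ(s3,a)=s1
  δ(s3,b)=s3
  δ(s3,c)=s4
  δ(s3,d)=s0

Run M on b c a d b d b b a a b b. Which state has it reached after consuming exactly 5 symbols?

s4 → s4 → s1 → s4 → s0 → s1
After 5 symbols: s1.

s1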